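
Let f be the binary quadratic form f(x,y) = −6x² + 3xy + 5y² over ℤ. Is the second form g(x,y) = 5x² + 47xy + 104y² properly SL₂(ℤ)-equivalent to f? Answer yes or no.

D₁ = 129, D₂ = 129
river cycle of f (length 10): (5, 7, -4), (-4, 9, 3), (3, 9, -4), (-4, 7, 5), (5, 3, -6), (-6, 9, 2), (2, 11, -1), (-1, 11, 2), (2, 9, -6), (-6, 3, 5)
river cycle of g (length 10): (5, 7, -4), (-4, 9, 3), (3, 9, -4), (-4, 7, 5), (5, 3, -6), (-6, 9, 2), (2, 11, -1), (-1, 11, 2), (2, 9, -6), (-6, 3, 5)
cycles coincide ⇒ equivalent

yes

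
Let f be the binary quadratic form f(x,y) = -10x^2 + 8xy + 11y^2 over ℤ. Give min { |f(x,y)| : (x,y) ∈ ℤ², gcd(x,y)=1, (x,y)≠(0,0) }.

river: ρ → (11,14,-7)
river: ρ → (-7,14,11)
river: ρ → (11,8,-10)
river: ρ → (-10,12,9)
river: ρ → (9,6,-13)
river: ρ → (-13,20,2)
river: ρ → (2,20,-13)
river: ρ → (-13,6,9)
river: ρ → (9,12,-10)
river: ρ → (-10,8,11)
closes: descent 0, river 10
min |a| on river = 2

2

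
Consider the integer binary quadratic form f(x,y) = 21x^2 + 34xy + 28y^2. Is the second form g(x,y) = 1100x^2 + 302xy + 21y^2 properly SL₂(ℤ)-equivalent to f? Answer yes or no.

D₁ = -1196, D₂ = -1196
f: translate: b→-8 (≡34 mod 42), so (21,34,28)→(21,-8,15)
f: flip: (21,-8,15)→(15,8,21)
f: reduced (well bottom): (15,8,21) with a≤c, −a<b≤a
g: flip: (1100,302,21)→(21,-302,1100)
g: translate: b→-8 (≡-302 mod 42), so (21,-302,1100)→(21,-8,15)
g: flip: (21,-8,15)→(15,8,21)
g: reduced (well bottom): (15,8,21) with a≤c, −a<b≤a
reduced forms (15, 8, 21) vs (15, 8, 21) ⇒ equivalent

yes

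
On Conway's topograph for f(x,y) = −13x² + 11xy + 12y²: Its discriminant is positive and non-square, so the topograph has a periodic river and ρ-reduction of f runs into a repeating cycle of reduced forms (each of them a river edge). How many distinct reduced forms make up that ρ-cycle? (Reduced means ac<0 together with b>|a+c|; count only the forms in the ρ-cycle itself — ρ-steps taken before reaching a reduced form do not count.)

D = 745, ⌊√D⌋ = 27
river: ρ → (12,13,-12)
river: ρ → (-12,11,13)
river: ρ → (13,15,-10)
river: ρ → (-10,25,3)
river: ρ → (3,23,-18)
river: ρ → (-18,13,8)
river: ρ → (8,19,-12)
river: ρ → (-12,5,15)
river: ρ → (15,25,-2)
river: ρ → (-2,27,2)
river: ρ → (2,25,-15)
river: ρ → (-15,5,12)
river: ρ → (12,19,-8)
river: ρ → (-8,13,18)
river: ρ → (18,23,-3)
river: ρ → (-3,25,10)
river: ρ → (10,15,-13)
river: ρ → (-13,11,12)
ρ-cycle length = 18 (tail of 0 descent steps not counted)

18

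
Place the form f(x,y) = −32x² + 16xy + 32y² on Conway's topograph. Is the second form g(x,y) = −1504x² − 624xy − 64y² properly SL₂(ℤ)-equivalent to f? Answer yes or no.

D₁ = 4352, D₂ = 4352
river cycle of f (length 6): (32, 48, -16), (-16, 48, 32), (32, 16, -32), (-32, 48, 16), (16, 48, -32), (-32, 16, 32)
river cycle of g (length 6): (16, 48, -32), (-32, 16, 32), (32, 48, -16), (-16, 48, 32), (32, 16, -32), (-32, 48, 16)
cycles coincide ⇒ equivalent

yes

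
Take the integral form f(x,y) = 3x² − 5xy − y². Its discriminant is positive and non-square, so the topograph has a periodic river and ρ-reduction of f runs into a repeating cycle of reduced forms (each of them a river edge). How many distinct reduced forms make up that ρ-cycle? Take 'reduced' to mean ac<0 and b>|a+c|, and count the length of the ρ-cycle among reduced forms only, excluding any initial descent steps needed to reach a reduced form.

D = 37, ⌊√D⌋ = 6
descent: ρ → (-1,5,3)  [lands on river]
river: ρ → (3,1,-3)
river: ρ → (-3,5,1)
river: ρ → (1,5,-3)
river: ρ → (-3,1,3)
river: ρ → (3,5,-1)
ρ-cycle length = 6 (tail of 1 descent step not counted)

6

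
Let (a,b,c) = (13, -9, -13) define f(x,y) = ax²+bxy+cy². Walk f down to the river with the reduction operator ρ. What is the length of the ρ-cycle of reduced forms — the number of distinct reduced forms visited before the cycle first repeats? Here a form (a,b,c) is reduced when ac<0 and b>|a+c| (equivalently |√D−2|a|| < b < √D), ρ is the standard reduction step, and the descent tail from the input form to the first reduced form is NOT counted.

D = 757, ⌊√D⌋ = 27
descent: ρ → (-13,9,13)  [lands on river]
river: ρ → (13,17,-9)
river: ρ → (-9,19,11)
river: ρ → (11,25,-3)
river: ρ → (-3,23,19)
river: ρ → (19,15,-7)
river: ρ → (-7,27,1)
river: ρ → (1,27,-7)
river: ρ → (-7,15,19)
river: ρ → (19,23,-3)
river: ρ → (-3,25,11)
river: ρ → (11,19,-9)
river: ρ → (-9,17,13)
river: ρ → (13,9,-13)
river: ρ → (-13,17,9)
river: ρ → (9,19,-11)
river: ρ → (-11,25,3)
river: ρ → (3,23,-19)
river: ρ → (-19,15,7)
river: ρ → (7,27,-1)
river: ρ → (-1,27,7)
river: ρ → (7,15,-19)
river: ρ → (-19,23,3)
river: ρ → (3,25,-11)
river: ρ → (-11,19,9)
river: ρ → (9,17,-13)
ρ-cycle length = 26 (tail of 1 descent step not counted)

26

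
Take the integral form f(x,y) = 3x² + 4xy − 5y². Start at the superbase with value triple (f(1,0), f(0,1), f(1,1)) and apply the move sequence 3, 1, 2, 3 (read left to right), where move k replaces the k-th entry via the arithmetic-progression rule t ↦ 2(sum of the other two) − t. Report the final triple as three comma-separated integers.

start (3,-5,2) = (f(1,0),f(0,1),f(1,1))
replace slot 3: 2·(3+(-5)) − 2 = -6 → (3,-5,-6)
replace slot 1: 2·((-5)+(-6)) − 3 = -25 → (-25,-5,-6)
replace slot 2: 2·((-25)+(-6)) − (-5) = -57 → (-25,-57,-6)
replace slot 3: 2·((-25)+(-57)) − (-6) = -158 → (-25,-57,-158)

-25,-57,-158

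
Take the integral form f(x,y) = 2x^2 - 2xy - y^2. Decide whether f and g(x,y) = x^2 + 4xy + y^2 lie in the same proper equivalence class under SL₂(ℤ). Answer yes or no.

D₁ = 12, D₂ = 12
river cycle of f (length 2): (-1, 2, 2), (2, 2, -1)
river cycle of g (length 2): (1, 2, -2), (-2, 2, 1)
cycles differ ⇒ inequivalent

no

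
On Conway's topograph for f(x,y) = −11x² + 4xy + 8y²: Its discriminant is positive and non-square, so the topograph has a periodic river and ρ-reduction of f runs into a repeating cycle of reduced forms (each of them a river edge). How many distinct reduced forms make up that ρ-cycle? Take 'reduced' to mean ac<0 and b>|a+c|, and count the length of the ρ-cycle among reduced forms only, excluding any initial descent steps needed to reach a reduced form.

D = 368, ⌊√D⌋ = 19
river: ρ → (8,12,-7)
river: ρ → (-7,16,4)
river: ρ → (4,16,-7)
river: ρ → (-7,12,8)
river: ρ → (8,4,-11)
river: ρ → (-11,18,1)
river: ρ → (1,18,-11)
river: ρ → (-11,4,8)
ρ-cycle length = 8 (tail of 0 descent steps not counted)

8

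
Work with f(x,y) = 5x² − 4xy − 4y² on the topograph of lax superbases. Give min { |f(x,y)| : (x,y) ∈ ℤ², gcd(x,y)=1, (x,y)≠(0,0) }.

descent: ρ → (-4,4,5)  [lands on river]
river: ρ → (5,6,-3)
river: ρ → (-3,6,5)
river: ρ → (5,4,-4)
closes: descent 1, river 4
min |a| on river = 3

3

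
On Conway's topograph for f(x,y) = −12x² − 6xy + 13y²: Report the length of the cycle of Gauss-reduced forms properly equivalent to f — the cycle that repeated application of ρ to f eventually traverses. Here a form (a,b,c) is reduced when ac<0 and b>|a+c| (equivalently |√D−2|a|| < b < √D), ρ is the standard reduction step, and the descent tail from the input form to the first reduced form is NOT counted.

D = 660, ⌊√D⌋ = 25
descent: ρ → (13,6,-12)  [lands on river]
river: ρ → (-12,18,7)
river: ρ → (7,24,-3)
river: ρ → (-3,24,7)
river: ρ → (7,18,-12)
river: ρ → (-12,6,13)
river: ρ → (13,20,-5)
river: ρ → (-5,20,13)
ρ-cycle length = 8 (tail of 1 descent step not counted)

8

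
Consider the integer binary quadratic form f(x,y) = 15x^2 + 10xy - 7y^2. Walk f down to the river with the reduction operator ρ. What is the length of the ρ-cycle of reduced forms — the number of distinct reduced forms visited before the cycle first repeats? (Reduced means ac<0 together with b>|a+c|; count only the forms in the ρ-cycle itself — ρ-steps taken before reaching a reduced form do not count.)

D = 520, ⌊√D⌋ = 22
river: ρ → (-7,18,7)
river: ρ → (7,10,-15)
river: ρ → (-15,20,2)
river: ρ → (2,20,-15)
river: ρ → (-15,10,7)
river: ρ → (7,18,-7)
river: ρ → (-7,10,15)
river: ρ → (15,20,-2)
river: ρ → (-2,20,15)
river: ρ → (15,10,-7)
ρ-cycle length = 10 (tail of 0 descent steps not counted)

10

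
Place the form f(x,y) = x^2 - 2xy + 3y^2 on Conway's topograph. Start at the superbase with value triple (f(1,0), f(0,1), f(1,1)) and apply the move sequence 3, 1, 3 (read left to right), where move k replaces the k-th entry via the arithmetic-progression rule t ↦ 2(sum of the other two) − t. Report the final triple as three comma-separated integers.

start (1,3,2) = (f(1,0),f(0,1),f(1,1))
replace slot 3: 2·(1+3) − 2 = 6 → (1,3,6)
replace slot 1: 2·(3+6) − 1 = 17 → (17,3,6)
replace slot 3: 2·(17+3) − 6 = 34 → (17,3,34)

17,3,34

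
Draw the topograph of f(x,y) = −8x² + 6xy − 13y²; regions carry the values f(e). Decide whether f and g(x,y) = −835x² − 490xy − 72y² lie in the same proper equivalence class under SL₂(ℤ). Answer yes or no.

D₁ = -380, D₂ = -380
f is negative-definite; reduce −f:
−f: reduced (well bottom): (8,-6,13) with a≤c, −a<b≤a
flip sign back: reduced form of f is (-8,6,-13)
g is negative-definite; reduce −g:
−g: flip: (835,490,72)→(72,-490,835)
−g: translate: b→-58 (≡-490 mod 144), so (72,-490,835)→(72,-58,13)
−g: flip: (72,-58,13)→(13,58,72)
−g: translate: b→6 (≡58 mod 26), so (13,58,72)→(13,6,8)
−g: flip: (13,6,8)→(8,-6,13)
−g: reduced (well bottom): (8,-6,13) with a≤c, −a<b≤a
flip sign back: reduced form of g is (-8,6,-13)
reduced forms (-8, 6, -13) vs (-8, 6, -13) ⇒ equivalent

yes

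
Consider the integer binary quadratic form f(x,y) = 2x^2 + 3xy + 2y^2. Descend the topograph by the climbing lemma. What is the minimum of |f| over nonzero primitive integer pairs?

translate: b→-1 (≡3 mod 4), so (2,3,2)→(2,-1,1)
flip: (2,-1,1)→(1,1,2)
reduced (well bottom): (1,1,2) with a≤c, −a<b≤a
well minimum = a = 1

1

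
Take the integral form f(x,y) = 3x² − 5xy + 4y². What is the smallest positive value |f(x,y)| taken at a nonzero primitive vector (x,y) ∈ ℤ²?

translate: b→1 (≡-5 mod 6), so (3,-5,4)→(3,1,2)
flip: (3,1,2)→(2,-1,3)
reduced (well bottom): (2,-1,3) with a≤c, −a<b≤a
well minimum = a = 2

2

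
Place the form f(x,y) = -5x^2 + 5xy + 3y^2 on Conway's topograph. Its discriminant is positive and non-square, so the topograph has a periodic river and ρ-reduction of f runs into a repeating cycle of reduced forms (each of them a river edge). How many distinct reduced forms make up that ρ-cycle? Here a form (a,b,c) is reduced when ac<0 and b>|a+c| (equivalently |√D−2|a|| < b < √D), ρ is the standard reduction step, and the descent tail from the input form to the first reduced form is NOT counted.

D = 85, ⌊√D⌋ = 9
river: ρ → (3,7,-3)
river: ρ → (-3,5,5)
river: ρ → (5,5,-3)
river: ρ → (-3,7,3)
river: ρ → (3,5,-5)
river: ρ → (-5,5,3)
ρ-cycle length = 6 (tail of 0 descent steps not counted)

6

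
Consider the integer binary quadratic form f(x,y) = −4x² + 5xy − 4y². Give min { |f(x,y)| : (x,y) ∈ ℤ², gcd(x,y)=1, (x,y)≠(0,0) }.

translate: b→3 (≡-5 mod 8), so (4,-5,4)→(4,3,3)
flip: (4,3,3)→(3,-3,4)
translate: b→3 (≡-3 mod 6), so (3,-3,4)→(3,3,4)
reduced (well bottom): (3,3,4) with a≤c, −a<b≤a
well minimum |f| = |-3| = 3 (negative-definite)

3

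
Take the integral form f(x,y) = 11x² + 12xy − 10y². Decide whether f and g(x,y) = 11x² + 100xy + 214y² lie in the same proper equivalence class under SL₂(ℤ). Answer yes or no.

D₁ = 584, D₂ = 584
river cycle of f (length 8): (-10, 8, 13), (13, 18, -5), (-5, 22, 5), (5, 18, -13), (-13, 8, 10), (10, 12, -11), (-11, 10, 11), (11, 12, -10)
river cycle of g (length 8): (11, 12, -10), (-10, 8, 13), (13, 18, -5), (-5, 22, 5), (5, 18, -13), (-13, 8, 10), (10, 12, -11), (-11, 10, 11)
cycles coincide ⇒ equivalent

yes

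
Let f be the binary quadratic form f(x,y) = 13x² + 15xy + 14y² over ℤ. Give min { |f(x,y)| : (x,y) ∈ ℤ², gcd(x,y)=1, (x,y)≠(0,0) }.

translate: b→-11 (≡15 mod 26), so (13,15,14)→(13,-11,12)
flip: (13,-11,12)→(12,11,13)
reduced (well bottom): (12,11,13) with a≤c, −a<b≤a
well minimum = a = 12

12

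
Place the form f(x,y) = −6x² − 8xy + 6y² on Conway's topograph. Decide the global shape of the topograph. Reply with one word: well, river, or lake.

D = b²−4ac = (-8)² − 4·(-6)·6 = 208
D > 0 non-square ⇒ indefinite ⇒ periodic river

river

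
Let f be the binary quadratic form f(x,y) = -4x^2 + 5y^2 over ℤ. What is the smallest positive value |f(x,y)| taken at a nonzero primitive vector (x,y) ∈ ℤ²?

descent: ρ → (5,0,-4)
descent: ρ → (-4,8,1)  [lands on river]
river: ρ → (1,8,-4)
closes: descent 2, river 2
min |a| on river = 1

1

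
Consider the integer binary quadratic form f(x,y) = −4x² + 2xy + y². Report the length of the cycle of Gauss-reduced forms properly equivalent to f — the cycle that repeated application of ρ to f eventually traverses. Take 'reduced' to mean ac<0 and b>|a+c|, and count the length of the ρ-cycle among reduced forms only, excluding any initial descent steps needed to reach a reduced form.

D = 20, ⌊√D⌋ = 4
descent: ρ → (1,4,-1)  [lands on river]
river: ρ → (-1,4,1)
ρ-cycle length = 2 (tail of 1 descent step not counted)

2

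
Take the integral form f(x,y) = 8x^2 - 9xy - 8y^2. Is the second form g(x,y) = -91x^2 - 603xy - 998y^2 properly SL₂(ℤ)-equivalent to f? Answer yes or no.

D₁ = 337, D₂ = 337
river cycle of f (length 42): (-8, 9, 8), (8, 7, -9), (-9, 11, 6), (6, 13, -7), (-7, 15, 4), (4, 17, -3), (-3, 13, 14), (14, 15, -2), (-2, 17, 6), (6, 7, -12), … (32 more)
river cycle of g (length 42): (-8, 9, 8), (8, 7, -9), (-9, 11, 6), (6, 13, -7), (-7, 15, 4), (4, 17, -3), (-3, 13, 14), (14, 15, -2), (-2, 17, 6), (6, 7, -12), … (32 more)
cycles coincide ⇒ equivalent

yes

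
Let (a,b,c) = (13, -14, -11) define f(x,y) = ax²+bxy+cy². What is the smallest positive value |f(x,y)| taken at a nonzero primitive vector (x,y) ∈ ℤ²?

descent: ρ → (-11,14,13)  [lands on river]
river: ρ → (13,12,-12)
river: ρ → (-12,12,13)
river: ρ → (13,14,-11)
river: ρ → (-11,8,16)
river: ρ → (16,24,-3)
river: ρ → (-3,24,16)
river: ρ → (16,8,-11)
closes: descent 1, river 8
min |a| on river = 3

3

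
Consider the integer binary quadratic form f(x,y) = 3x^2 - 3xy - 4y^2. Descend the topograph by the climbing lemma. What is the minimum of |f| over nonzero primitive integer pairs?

descent: ρ → (-4,3,3)  [lands on river]
river: ρ → (3,3,-4)
river: ρ → (-4,5,2)
river: ρ → (2,7,-1)
river: ρ → (-1,7,2)
river: ρ → (2,5,-4)
closes: descent 1, river 6
min |a| on river = 1

1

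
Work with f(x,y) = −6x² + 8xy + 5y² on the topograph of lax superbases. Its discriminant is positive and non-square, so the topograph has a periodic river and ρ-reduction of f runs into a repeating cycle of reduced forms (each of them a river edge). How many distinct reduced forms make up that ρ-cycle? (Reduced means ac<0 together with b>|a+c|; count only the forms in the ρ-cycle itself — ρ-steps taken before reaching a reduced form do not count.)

D = 184, ⌊√D⌋ = 13
river: ρ → (5,12,-2)
river: ρ → (-2,12,5)
river: ρ → (5,8,-6)
river: ρ → (-6,4,7)
river: ρ → (7,10,-3)
river: ρ → (-3,8,10)
river: ρ → (10,12,-1)
river: ρ → (-1,12,10)
river: ρ → (10,8,-3)
river: ρ → (-3,10,7)
river: ρ → (7,4,-6)
river: ρ → (-6,8,5)
ρ-cycle length = 12 (tail of 0 descent steps not counted)

12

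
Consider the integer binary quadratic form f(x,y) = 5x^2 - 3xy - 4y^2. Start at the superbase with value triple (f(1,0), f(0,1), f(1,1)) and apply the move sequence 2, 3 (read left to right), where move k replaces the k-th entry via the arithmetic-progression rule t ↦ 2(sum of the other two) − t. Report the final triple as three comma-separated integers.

start (5,-4,-2) = (f(1,0),f(0,1),f(1,1))
replace slot 2: 2·(5+(-2)) − (-4) = 10 → (5,10,-2)
replace slot 3: 2·(5+10) − (-2) = 32 → (5,10,32)

5,10,32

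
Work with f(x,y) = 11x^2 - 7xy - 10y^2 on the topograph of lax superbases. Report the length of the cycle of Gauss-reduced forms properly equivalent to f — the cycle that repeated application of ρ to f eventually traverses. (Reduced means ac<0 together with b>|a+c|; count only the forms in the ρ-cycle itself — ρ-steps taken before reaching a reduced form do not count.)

D = 489, ⌊√D⌋ = 22
descent: ρ → (-10,7,11)  [lands on river]
river: ρ → (11,15,-6)
river: ρ → (-6,21,2)
river: ρ → (2,19,-16)
river: ρ → (-16,13,5)
river: ρ → (5,17,-10)
river: ρ → (-10,3,12)
river: ρ → (12,21,-1)
river: ρ → (-1,21,12)
river: ρ → (12,3,-10)
river: ρ → (-10,17,5)
river: ρ → (5,13,-16)
river: ρ → (-16,19,2)
river: ρ → (2,21,-6)
river: ρ → (-6,15,11)
river: ρ → (11,7,-10)
river: ρ → (-10,13,8)
river: ρ → (8,19,-4)
river: ρ → (-4,21,3)
river: ρ → (3,21,-4)
river: ρ → (-4,19,8)
river: ρ → (8,13,-10)
ρ-cycle length = 22 (tail of 1 descent step not counted)

22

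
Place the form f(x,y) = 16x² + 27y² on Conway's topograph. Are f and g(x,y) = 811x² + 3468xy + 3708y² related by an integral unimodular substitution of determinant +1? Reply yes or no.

D₁ = -1728, D₂ = -1728
f: reduced (well bottom): (16,0,27) with a≤c, −a<b≤a
g: translate: b→224 (≡3468 mod 1622), so (811,3468,3708)→(811,224,16)
g: flip: (811,224,16)→(16,-224,811)
g: translate: b→0 (≡-224 mod 32), so (16,-224,811)→(16,0,27)
g: reduced (well bottom): (16,0,27) with a≤c, −a<b≤a
reduced forms (16, 0, 27) vs (16, 0, 27) ⇒ equivalent

yes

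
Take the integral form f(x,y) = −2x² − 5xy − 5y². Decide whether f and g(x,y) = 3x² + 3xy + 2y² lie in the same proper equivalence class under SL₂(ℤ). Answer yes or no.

D₁ = -15, D₂ = -15
f is negative-definite; reduce −f:
−f: translate: b→1 (≡5 mod 4), so (2,5,5)→(2,1,2)
−f: reduced (well bottom): (2,1,2) with a≤c, −a<b≤a
flip sign back: reduced form of f is (-2,-1,-2)
g: flip: (3,3,2)→(2,-3,3)
g: translate: b→1 (≡-3 mod 4), so (2,-3,3)→(2,1,2)
g: reduced (well bottom): (2,1,2) with a≤c, −a<b≤a
reduced forms (-2, -1, -2) vs (2, 1, 2) ⇒ inequivalent

no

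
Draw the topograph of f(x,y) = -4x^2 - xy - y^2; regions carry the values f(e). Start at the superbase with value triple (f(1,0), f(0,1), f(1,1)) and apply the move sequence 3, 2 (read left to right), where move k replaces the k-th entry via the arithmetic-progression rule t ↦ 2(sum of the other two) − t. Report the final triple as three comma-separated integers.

start (-4,-1,-6) = (f(1,0),f(0,1),f(1,1))
replace slot 3: 2·((-4)+(-1)) − (-6) = -4 → (-4,-1,-4)
replace slot 2: 2·((-4)+(-4)) − (-1) = -15 → (-4,-15,-4)

-4,-15,-4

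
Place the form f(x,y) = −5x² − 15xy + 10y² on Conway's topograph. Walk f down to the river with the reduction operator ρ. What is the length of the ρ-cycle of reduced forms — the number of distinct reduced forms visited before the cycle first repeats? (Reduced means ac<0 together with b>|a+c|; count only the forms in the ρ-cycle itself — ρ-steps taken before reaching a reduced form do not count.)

D = 425, ⌊√D⌋ = 20
descent: ρ → (10,15,-5)  [lands on river]
river: ρ → (-5,15,10)
river: ρ → (10,5,-10)
river: ρ → (-10,15,5)
river: ρ → (5,15,-10)
river: ρ → (-10,5,10)
ρ-cycle length = 6 (tail of 1 descent step not counted)

6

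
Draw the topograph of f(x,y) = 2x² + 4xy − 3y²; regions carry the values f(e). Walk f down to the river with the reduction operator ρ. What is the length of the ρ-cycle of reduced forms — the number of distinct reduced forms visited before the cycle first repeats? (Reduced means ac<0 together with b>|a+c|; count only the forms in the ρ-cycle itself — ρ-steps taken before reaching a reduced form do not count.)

D = 40, ⌊√D⌋ = 6
river: ρ → (-3,2,3)
river: ρ → (3,4,-2)
river: ρ → (-2,4,3)
river: ρ → (3,2,-3)
river: ρ → (-3,4,2)
river: ρ → (2,4,-3)
ρ-cycle length = 6 (tail of 0 descent steps not counted)

6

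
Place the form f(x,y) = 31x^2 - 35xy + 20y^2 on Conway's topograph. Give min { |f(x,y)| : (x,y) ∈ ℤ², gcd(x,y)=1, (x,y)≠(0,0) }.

translate: b→27 (≡-35 mod 62), so (31,-35,20)→(31,27,16)
flip: (31,27,16)→(16,-27,31)
translate: b→5 (≡-27 mod 32), so (16,-27,31)→(16,5,20)
reduced (well bottom): (16,5,20) with a≤c, −a<b≤a
well minimum = a = 16

16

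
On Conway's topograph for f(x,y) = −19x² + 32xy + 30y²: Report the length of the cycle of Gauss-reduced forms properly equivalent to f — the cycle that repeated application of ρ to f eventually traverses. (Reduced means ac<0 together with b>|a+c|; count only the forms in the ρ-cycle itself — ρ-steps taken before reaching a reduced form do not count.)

D = 3304, ⌊√D⌋ = 57
river: ρ → (30,28,-21)
river: ρ → (-21,56,2)
river: ρ → (2,56,-21)
river: ρ → (-21,28,30)
river: ρ → (30,32,-19)
river: ρ → (-19,44,18)
river: ρ → (18,28,-35)
river: ρ → (-35,42,11)
river: ρ → (11,46,-27)
river: ρ → (-27,8,30)
river: ρ → (30,52,-5)
river: ρ → (-5,48,50)
river: ρ → (50,52,-3)
river: ρ → (-3,56,14)
river: ρ → (14,56,-3)
river: ρ → (-3,52,50)
river: ρ → (50,48,-5)
river: ρ → (-5,52,30)
river: ρ → (30,8,-27)
river: ρ → (-27,46,11)
river: ρ → (11,42,-35)
river: ρ → (-35,28,18)
river: ρ → (18,44,-19)
river: ρ → (-19,32,30)
ρ-cycle length = 24 (tail of 0 descent steps not counted)

24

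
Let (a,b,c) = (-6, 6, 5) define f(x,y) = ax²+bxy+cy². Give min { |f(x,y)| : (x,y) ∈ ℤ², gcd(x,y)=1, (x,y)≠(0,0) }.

river: ρ → (5,4,-7)
river: ρ → (-7,10,2)
river: ρ → (2,10,-7)
river: ρ → (-7,4,5)
river: ρ → (5,6,-6)
river: ρ → (-6,6,5)
closes: descent 0, river 6
min |a| on river = 2

2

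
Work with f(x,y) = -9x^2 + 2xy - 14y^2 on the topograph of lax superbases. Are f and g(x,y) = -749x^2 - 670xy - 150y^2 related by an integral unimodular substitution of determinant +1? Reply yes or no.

D₁ = -500, D₂ = -500
f is negative-definite; reduce −f:
−f: reduced (well bottom): (9,-2,14) with a≤c, −a<b≤a
flip sign back: reduced form of f is (-9,2,-14)
g is negative-definite; reduce −g:
−g: flip: (749,670,150)→(150,-670,749)
−g: translate: b→-70 (≡-670 mod 300), so (150,-670,749)→(150,-70,9)
−g: flip: (150,-70,9)→(9,70,150)
−g: translate: b→-2 (≡70 mod 18), so (9,70,150)→(9,-2,14)
−g: reduced (well bottom): (9,-2,14) with a≤c, −a<b≤a
flip sign back: reduced form of g is (-9,2,-14)
reduced forms (-9, 2, -14) vs (-9, 2, -14) ⇒ equivalent

yes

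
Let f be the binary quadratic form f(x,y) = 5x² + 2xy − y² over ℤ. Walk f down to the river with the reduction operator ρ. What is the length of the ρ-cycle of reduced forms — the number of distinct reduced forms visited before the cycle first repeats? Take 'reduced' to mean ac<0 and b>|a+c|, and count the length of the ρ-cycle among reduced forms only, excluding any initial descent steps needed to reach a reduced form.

D = 24, ⌊√D⌋ = 4
descent: ρ → (-1,4,2)  [lands on river]
river: ρ → (2,4,-1)
ρ-cycle length = 2 (tail of 1 descent step not counted)

2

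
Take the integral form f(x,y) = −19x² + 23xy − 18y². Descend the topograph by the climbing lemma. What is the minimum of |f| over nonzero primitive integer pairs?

translate: b→15 (≡-23 mod 38), so (19,-23,18)→(19,15,14)
flip: (19,15,14)→(14,-15,19)
translate: b→13 (≡-15 mod 28), so (14,-15,19)→(14,13,18)
reduced (well bottom): (14,13,18) with a≤c, −a<b≤a
well minimum |f| = |-14| = 14 (negative-definite)

14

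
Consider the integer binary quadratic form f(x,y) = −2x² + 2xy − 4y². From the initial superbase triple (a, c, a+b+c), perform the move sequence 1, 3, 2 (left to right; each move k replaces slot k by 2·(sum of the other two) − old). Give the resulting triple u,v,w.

start (-2,-4,-4) = (f(1,0),f(0,1),f(1,1))
replace slot 1: 2·((-4)+(-4)) − (-2) = -14 → (-14,-4,-4)
replace slot 3: 2·((-14)+(-4)) − (-4) = -32 → (-14,-4,-32)
replace slot 2: 2·((-14)+(-32)) − (-4) = -88 → (-14,-88,-32)

-14,-88,-32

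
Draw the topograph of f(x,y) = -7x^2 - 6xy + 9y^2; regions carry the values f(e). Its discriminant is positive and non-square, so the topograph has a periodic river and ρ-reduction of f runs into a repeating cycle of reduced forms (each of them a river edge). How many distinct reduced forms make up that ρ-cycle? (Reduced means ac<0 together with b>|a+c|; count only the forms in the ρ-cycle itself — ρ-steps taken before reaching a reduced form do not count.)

D = 288, ⌊√D⌋ = 16
descent: ρ → (9,6,-7)  [lands on river]
river: ρ → (-7,8,8)
river: ρ → (8,8,-7)
river: ρ → (-7,6,9)
river: ρ → (9,12,-4)
river: ρ → (-4,12,9)
ρ-cycle length = 6 (tail of 1 descent step not counted)

6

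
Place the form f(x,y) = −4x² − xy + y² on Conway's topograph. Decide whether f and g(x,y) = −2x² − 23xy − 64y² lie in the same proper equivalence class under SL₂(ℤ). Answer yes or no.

D₁ = 17, D₂ = 17
river cycle of f (length 6): (1, 3, -2), (-2, 1, 2), (2, 3, -1), (-1, 3, 2), (2, 1, -2), (-2, 3, 1)
river cycle of g (length 6): (-2, 1, 2), (2, 3, -1), (-1, 3, 2), (2, 1, -2), (-2, 3, 1), (1, 3, -2)
cycles coincide ⇒ equivalent

yes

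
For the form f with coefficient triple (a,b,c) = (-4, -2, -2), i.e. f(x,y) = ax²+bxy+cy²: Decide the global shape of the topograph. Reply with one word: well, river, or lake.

D = b²−4ac = (-2)² − 4·(-4)·(-2) = -28
D < 0 ⇒ definite ⇒ every region one sign ⇒ single well

well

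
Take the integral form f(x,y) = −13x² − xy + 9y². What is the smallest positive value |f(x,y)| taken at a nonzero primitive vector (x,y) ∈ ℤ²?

descent: ρ → (9,19,-3)  [lands on river]
river: ρ → (-3,17,15)
river: ρ → (15,13,-5)
river: ρ → (-5,17,9)
closes: descent 1, river 4
min |a| on river = 3

3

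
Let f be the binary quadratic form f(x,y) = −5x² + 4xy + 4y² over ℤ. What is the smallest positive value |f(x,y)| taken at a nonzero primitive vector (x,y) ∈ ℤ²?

river: ρ → (4,4,-5)
river: ρ → (-5,6,3)
river: ρ → (3,6,-5)
river: ρ → (-5,4,4)
closes: descent 0, river 4
min |a| on river = 3

3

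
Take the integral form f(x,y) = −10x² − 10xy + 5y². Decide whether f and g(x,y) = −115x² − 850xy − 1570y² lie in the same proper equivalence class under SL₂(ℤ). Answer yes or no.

D₁ = 300, D₂ = 300
river cycle of f (length 2): (5, 10, -10), (-10, 10, 5)
river cycle of g (length 2): (-10, 10, 5), (5, 10, -10)
cycles coincide ⇒ equivalent

yes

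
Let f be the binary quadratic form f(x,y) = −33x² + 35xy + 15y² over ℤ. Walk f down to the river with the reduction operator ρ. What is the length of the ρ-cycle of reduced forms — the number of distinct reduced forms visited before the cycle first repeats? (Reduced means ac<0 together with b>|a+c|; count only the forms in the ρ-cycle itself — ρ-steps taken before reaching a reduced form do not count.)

D = 3205, ⌊√D⌋ = 56
river: ρ → (15,55,-3)
river: ρ → (-3,53,33)
river: ρ → (33,13,-23)
river: ρ → (-23,33,23)
river: ρ → (23,13,-33)
river: ρ → (-33,53,3)
river: ρ → (3,55,-15)
river: ρ → (-15,35,33)
river: ρ → (33,31,-17)
river: ρ → (-17,37,27)
river: ρ → (27,17,-27)
river: ρ → (-27,37,17)
river: ρ → (17,31,-33)
river: ρ → (-33,35,15)
ρ-cycle length = 14 (tail of 0 descent steps not counted)

14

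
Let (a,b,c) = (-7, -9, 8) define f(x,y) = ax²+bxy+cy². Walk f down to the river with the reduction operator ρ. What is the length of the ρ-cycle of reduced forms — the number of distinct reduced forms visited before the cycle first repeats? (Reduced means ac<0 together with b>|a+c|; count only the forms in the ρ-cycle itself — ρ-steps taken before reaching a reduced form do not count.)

D = 305, ⌊√D⌋ = 17
descent: ρ → (8,9,-7)  [lands on river]
river: ρ → (-7,5,10)
river: ρ → (10,15,-2)
river: ρ → (-2,17,2)
river: ρ → (2,15,-10)
river: ρ → (-10,5,7)
river: ρ → (7,9,-8)
river: ρ → (-8,7,8)
ρ-cycle length = 8 (tail of 1 descent step not counted)

8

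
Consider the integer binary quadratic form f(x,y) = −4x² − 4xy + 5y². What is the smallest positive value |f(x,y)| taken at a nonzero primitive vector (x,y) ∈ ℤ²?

descent: ρ → (5,4,-4)  [lands on river]
river: ρ → (-4,4,5)
river: ρ → (5,6,-3)
river: ρ → (-3,6,5)
closes: descent 1, river 4
min |a| on river = 3

3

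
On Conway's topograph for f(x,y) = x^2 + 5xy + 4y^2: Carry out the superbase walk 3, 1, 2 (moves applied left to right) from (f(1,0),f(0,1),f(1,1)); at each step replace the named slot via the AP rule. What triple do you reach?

start (1,4,10) = (f(1,0),f(0,1),f(1,1))
replace slot 3: 2·(1+4) − 10 = 0 → (1,4,0)
replace slot 1: 2·(4+0) − 1 = 7 → (7,4,0)
replace slot 2: 2·(7+0) − 4 = 10 → (7,10,0)

7,10,0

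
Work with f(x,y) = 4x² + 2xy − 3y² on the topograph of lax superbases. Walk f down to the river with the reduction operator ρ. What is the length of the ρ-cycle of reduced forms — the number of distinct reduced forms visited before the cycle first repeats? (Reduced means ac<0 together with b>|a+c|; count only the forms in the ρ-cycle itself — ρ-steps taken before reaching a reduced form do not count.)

D = 52, ⌊√D⌋ = 7
river: ρ → (-3,4,3)
river: ρ → (3,2,-4)
river: ρ → (-4,6,1)
river: ρ → (1,6,-4)
river: ρ → (-4,2,3)
river: ρ → (3,4,-3)
river: ρ → (-3,2,4)
river: ρ → (4,6,-1)
river: ρ → (-1,6,4)
river: ρ → (4,2,-3)
ρ-cycle length = 10 (tail of 0 descent steps not counted)

10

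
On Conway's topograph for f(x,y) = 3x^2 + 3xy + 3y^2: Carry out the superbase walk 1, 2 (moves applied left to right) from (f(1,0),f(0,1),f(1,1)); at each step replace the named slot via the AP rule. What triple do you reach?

start (3,3,9) = (f(1,0),f(0,1),f(1,1))
replace slot 1: 2·(3+9) − 3 = 21 → (21,3,9)
replace slot 2: 2·(21+9) − 3 = 57 → (21,57,9)

21,57,9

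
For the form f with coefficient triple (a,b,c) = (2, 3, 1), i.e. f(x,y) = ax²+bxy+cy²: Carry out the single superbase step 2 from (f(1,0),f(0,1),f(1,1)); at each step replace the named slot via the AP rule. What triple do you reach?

start (2,1,6) = (f(1,0),f(0,1),f(1,1))
replace slot 2: 2·(2+6) − 1 = 15 → (2,15,6)

2,15,6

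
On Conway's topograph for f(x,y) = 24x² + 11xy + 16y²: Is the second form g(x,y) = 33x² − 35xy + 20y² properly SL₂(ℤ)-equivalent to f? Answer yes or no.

D₁ = -1415, D₂ = -1415
f: flip: (24,11,16)→(16,-11,24)
f: reduced (well bottom): (16,-11,24) with a≤c, −a<b≤a
g: translate: b→31 (≡-35 mod 66), so (33,-35,20)→(33,31,18)
g: flip: (33,31,18)→(18,-31,33)
g: translate: b→5 (≡-31 mod 36), so (18,-31,33)→(18,5,20)
g: reduced (well bottom): (18,5,20) with a≤c, −a<b≤a
reduced forms (16, -11, 24) vs (18, 5, 20) ⇒ inequivalent

no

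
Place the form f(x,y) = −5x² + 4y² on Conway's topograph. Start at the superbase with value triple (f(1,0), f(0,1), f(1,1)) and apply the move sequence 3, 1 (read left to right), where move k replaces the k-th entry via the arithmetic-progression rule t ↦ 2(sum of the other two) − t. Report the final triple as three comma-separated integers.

start (-5,4,-1) = (f(1,0),f(0,1),f(1,1))
replace slot 3: 2·((-5)+4) − (-1) = -1 → (-5,4,-1)
replace slot 1: 2·(4+(-1)) − (-5) = 11 → (11,4,-1)

11,4,-1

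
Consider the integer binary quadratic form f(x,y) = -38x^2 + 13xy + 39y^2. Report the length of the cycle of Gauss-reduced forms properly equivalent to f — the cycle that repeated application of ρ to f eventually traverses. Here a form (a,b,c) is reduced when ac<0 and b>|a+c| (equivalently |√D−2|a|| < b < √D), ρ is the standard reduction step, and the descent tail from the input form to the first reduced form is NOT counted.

D = 6097, ⌊√D⌋ = 78
river: ρ → (39,65,-12)
river: ρ → (-12,55,64)
river: ρ → (64,73,-3)
river: ρ → (-3,77,14)
river: ρ → (14,63,-38)
river: ρ → (-38,13,39)
ρ-cycle length = 6 (tail of 0 descent steps not counted)

6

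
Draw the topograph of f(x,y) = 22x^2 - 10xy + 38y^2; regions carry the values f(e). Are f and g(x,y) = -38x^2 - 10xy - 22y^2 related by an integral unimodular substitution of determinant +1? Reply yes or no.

D₁ = -3244, D₂ = -3244
f: reduced (well bottom): (22,-10,38) with a≤c, −a<b≤a
g is negative-definite; reduce −g:
−g: flip: (38,10,22)→(22,-10,38)
−g: reduced (well bottom): (22,-10,38) with a≤c, −a<b≤a
flip sign back: reduced form of g is (-22,10,-38)
reduced forms (22, -10, 38) vs (-22, 10, -38) ⇒ inequivalent

no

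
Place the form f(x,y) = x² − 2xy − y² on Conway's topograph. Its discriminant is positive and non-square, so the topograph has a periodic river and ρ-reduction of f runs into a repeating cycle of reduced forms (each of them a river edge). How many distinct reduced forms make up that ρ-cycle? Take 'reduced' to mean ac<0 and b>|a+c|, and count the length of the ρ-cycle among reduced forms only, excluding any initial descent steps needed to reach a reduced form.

D = 8, ⌊√D⌋ = 2
descent: ρ → (-1,2,1)  [lands on river]
river: ρ → (1,2,-1)
ρ-cycle length = 2 (tail of 1 descent step not counted)

2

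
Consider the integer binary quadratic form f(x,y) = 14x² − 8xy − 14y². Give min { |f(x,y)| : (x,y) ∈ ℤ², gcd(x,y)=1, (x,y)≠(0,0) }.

descent: ρ → (-14,8,14)  [lands on river]
river: ρ → (14,20,-8)
river: ρ → (-8,28,2)
river: ρ → (2,28,-8)
river: ρ → (-8,20,14)
river: ρ → (14,8,-14)
river: ρ → (-14,20,8)
river: ρ → (8,28,-2)
river: ρ → (-2,28,8)
river: ρ → (8,20,-14)
closes: descent 1, river 10
min |a| on river = 2

2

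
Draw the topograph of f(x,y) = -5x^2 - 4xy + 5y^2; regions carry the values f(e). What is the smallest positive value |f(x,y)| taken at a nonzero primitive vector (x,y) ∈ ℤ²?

descent: ρ → (5,4,-5)  [lands on river]
river: ρ → (-5,6,4)
river: ρ → (4,10,-1)
river: ρ → (-1,10,4)
river: ρ → (4,6,-5)
river: ρ → (-5,4,5)
river: ρ → (5,6,-4)
river: ρ → (-4,10,1)
river: ρ → (1,10,-4)
river: ρ → (-4,6,5)
closes: descent 1, river 10
min |a| on river = 1

1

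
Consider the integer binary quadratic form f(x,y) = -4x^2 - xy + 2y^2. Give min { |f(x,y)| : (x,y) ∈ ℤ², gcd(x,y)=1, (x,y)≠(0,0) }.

descent: ρ → (2,5,-1)  [lands on river]
river: ρ → (-1,5,2)
river: ρ → (2,3,-3)
river: ρ → (-3,3,2)
closes: descent 1, river 4
min |a| on river = 1

1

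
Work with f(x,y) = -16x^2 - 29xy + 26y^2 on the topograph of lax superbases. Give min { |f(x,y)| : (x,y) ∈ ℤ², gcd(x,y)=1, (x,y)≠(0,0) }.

descent: ρ → (26,29,-16)  [lands on river]
river: ρ → (-16,35,20)
river: ρ → (20,45,-6)
river: ρ → (-6,39,41)
river: ρ → (41,43,-4)
river: ρ → (-4,45,30)
river: ρ → (30,15,-19)
river: ρ → (-19,23,26)
closes: descent 1, river 8
min |a| on river = 4

4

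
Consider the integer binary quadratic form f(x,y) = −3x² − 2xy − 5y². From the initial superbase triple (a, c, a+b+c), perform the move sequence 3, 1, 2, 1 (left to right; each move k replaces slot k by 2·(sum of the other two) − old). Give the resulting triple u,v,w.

start (-3,-5,-10) = (f(1,0),f(0,1),f(1,1))
replace slot 3: 2·((-3)+(-5)) − (-10) = -6 → (-3,-5,-6)
replace slot 1: 2·((-5)+(-6)) − (-3) = -19 → (-19,-5,-6)
replace slot 2: 2·((-19)+(-6)) − (-5) = -45 → (-19,-45,-6)
replace slot 1: 2·((-45)+(-6)) − (-19) = -83 → (-83,-45,-6)

-83,-45,-6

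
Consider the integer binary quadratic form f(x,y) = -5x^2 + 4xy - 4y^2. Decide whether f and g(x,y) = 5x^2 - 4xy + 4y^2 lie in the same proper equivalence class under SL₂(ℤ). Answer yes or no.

D₁ = -64, D₂ = -64
f is negative-definite; reduce −f:
−f: flip: (5,-4,4)→(4,4,5)
−f: reduced (well bottom): (4,4,5) with a≤c, −a<b≤a
flip sign back: reduced form of f is (-4,-4,-5)
g: flip: (5,-4,4)→(4,4,5)
g: reduced (well bottom): (4,4,5) with a≤c, −a<b≤a
reduced forms (-4, -4, -5) vs (4, 4, 5) ⇒ inequivalent

no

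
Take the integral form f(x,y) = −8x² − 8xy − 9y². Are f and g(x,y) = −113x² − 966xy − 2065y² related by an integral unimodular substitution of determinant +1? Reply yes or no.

D₁ = -224, D₂ = -224
f is negative-definite; reduce −f:
−f: reduced (well bottom): (8,8,9) with a≤c, −a<b≤a
flip sign back: reduced form of f is (-8,-8,-9)
g is negative-definite; reduce −g:
−g: translate: b→62 (≡966 mod 226), so (113,966,2065)→(113,62,9)
−g: flip: (113,62,9)→(9,-62,113)
−g: translate: b→-8 (≡-62 mod 18), so (9,-62,113)→(9,-8,8)
−g: flip: (9,-8,8)→(8,8,9)
−g: reduced (well bottom): (8,8,9) with a≤c, −a<b≤a
flip sign back: reduced form of g is (-8,-8,-9)
reduced forms (-8, -8, -9) vs (-8, -8, -9) ⇒ equivalent

yes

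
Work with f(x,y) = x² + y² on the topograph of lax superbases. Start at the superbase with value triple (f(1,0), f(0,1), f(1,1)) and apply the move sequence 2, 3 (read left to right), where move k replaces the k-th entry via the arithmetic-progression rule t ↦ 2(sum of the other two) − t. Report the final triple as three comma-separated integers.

start (1,1,2) = (f(1,0),f(0,1),f(1,1))
replace slot 2: 2·(1+2) − 1 = 5 → (1,5,2)
replace slot 3: 2·(1+5) − 2 = 10 → (1,5,10)

1,5,10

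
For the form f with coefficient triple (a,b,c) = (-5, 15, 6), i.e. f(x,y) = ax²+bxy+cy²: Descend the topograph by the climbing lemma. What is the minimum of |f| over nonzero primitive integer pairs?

river: ρ → (6,9,-11)
river: ρ → (-11,13,4)
river: ρ → (4,11,-14)
river: ρ → (-14,17,1)
river: ρ → (1,17,-14)
river: ρ → (-14,11,4)
river: ρ → (4,13,-11)
river: ρ → (-11,9,6)
river: ρ → (6,15,-5)
river: ρ → (-5,15,6)
closes: descent 0, river 10
min |a| on river = 1

1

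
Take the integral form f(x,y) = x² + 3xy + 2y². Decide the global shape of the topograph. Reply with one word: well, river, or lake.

D = b²−4ac = 3² − 4·1·2 = 1
D = 1² is a perfect square ⇒ form factors over ℤ ⇒ lakes

lake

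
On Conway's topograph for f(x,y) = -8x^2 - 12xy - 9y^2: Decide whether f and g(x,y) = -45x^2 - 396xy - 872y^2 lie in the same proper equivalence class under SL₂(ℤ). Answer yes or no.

D₁ = -144, D₂ = -144
f is negative-definite; reduce −f:
−f: translate: b→-4 (≡12 mod 16), so (8,12,9)→(8,-4,5)
−f: flip: (8,-4,5)→(5,4,8)
−f: reduced (well bottom): (5,4,8) with a≤c, −a<b≤a
flip sign back: reduced form of f is (-5,-4,-8)
g is negative-definite; reduce −g:
−g: translate: b→36 (≡396 mod 90), so (45,396,872)→(45,36,8)
−g: flip: (45,36,8)→(8,-36,45)
−g: translate: b→-4 (≡-36 mod 16), so (8,-36,45)→(8,-4,5)
−g: flip: (8,-4,5)→(5,4,8)
−g: reduced (well bottom): (5,4,8) with a≤c, −a<b≤a
flip sign back: reduced form of g is (-5,-4,-8)
reduced forms (-5, -4, -8) vs (-5, -4, -8) ⇒ equivalent

yes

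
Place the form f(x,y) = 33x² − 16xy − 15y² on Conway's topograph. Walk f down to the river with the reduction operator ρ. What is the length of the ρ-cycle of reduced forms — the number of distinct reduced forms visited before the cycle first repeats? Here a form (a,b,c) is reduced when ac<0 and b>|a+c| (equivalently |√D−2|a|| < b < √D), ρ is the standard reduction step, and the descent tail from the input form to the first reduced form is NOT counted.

D = 2236, ⌊√D⌋ = 47
descent: ρ → (-15,46,2)  [lands on river]
river: ρ → (2,46,-15)
river: ρ → (-15,44,5)
river: ρ → (5,46,-6)
river: ρ → (-6,38,33)
river: ρ → (33,28,-11)
river: ρ → (-11,38,18)
river: ρ → (18,34,-15)
river: ρ → (-15,26,26)
river: ρ → (26,26,-15)
river: ρ → (-15,34,18)
river: ρ → (18,38,-11)
river: ρ → (-11,28,33)
river: ρ → (33,38,-6)
river: ρ → (-6,46,5)
river: ρ → (5,44,-15)
ρ-cycle length = 16 (tail of 1 descent step not counted)

16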